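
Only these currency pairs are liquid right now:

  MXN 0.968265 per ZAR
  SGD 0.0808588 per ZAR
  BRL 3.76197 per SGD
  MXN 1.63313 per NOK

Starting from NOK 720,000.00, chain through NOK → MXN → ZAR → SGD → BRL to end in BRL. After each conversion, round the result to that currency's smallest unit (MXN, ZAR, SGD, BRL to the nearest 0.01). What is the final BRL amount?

BRL 369,404.05

NOK 720,000.00 × 1.63313 = MXN 1,175,853.60
MXN 1,175,853.60 ÷ 0.968265 = ZAR 1,214,392.34
ZAR 1,214,392.34 × 0.0808588 = SGD 98,194.31
SGD 98,194.31 × 3.76197 = BRL 369,404.05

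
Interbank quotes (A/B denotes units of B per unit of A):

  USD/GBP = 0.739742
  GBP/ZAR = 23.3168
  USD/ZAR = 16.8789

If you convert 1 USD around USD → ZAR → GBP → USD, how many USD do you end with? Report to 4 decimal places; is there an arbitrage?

Around USD → ZAR → GBP → USD: 1 × 16.8789 ÷ 23.3168 ÷ 0.739742 = 0.978577
Product < 1; profitable direction is USD → GBP → ZAR → USD.

0.9786 (arbitrage exists)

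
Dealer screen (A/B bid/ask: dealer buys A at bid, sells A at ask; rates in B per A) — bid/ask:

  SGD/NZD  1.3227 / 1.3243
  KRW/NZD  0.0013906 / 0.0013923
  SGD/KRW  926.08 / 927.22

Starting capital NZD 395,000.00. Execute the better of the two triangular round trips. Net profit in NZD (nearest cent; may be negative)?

Net profit: NZD 9,708.97

Best loop NZD → KRW → SGD → NZD:
NZD 395,000.00 ÷ 0.0013923 (buy KRW at ask) = KRW 283,703,225
KRW 283,703,225 ÷ 927.22 (buy SGD at ask) = SGD 305,971.86
SGD 305,971.86 × 1.3227 (sell SGD at bid) = NZD 404,708.97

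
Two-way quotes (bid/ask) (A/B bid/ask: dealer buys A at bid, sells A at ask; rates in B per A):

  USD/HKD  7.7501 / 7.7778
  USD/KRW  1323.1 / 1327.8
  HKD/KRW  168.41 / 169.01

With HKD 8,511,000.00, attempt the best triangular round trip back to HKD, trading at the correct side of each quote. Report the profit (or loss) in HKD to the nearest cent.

Net profit: HKD 55,513.17

Best loop HKD → USD → KRW → HKD:
HKD 8,511,000.00 ÷ 7.7778 (buy USD at ask) = USD 1,094,268.30
USD 1,094,268.30 × 1323.1 (sell USD at bid) = KRW 1,447,826,390
KRW 1,447,826,390 ÷ 169.01 (buy HKD at ask) = HKD 8,566,513.17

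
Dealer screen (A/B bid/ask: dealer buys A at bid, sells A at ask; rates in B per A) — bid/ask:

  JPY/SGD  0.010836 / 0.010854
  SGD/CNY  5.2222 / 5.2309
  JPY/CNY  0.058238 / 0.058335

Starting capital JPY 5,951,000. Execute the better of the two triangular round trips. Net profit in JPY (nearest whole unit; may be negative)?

Best loop JPY → CNY → SGD → JPY:
JPY 5,951,000 × 0.058238 (sell JPY at bid) = CNY 346,574.34
CNY 346,574.34 ÷ 5.2309 (buy SGD at ask) = SGD 66,255.20
SGD 66,255.20 ÷ 0.010854 (buy JPY at ask) = JPY 6,104,220

Net profit: JPY 153,220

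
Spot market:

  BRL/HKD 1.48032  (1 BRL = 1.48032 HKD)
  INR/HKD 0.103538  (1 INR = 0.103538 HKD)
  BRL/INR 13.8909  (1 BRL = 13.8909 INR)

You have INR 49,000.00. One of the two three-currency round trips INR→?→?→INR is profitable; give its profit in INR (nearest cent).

Profit: INR 1,433.78

Profitable loop is INR → BRL → HKD → INR:
INR 49,000.00 ÷ 13.8909 = BRL 3,527.49
BRL 3,527.49 × 1.48032 = HKD 5,221.81
HKD 5,221.81 ÷ 0.103538 = INR 50,433.78
Profit = INR 50,433.78 − INR 49,000.00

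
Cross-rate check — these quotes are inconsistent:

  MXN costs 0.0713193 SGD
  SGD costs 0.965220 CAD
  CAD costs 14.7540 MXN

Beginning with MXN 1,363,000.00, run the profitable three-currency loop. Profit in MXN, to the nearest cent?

Profitable loop is MXN → SGD → CAD → MXN:
MXN 1,363,000.00 × 0.0713193 = SGD 97,208.21
SGD 97,208.21 × 0.965220 = CAD 93,827.30
CAD 93,827.30 × 14.7540 = MXN 1,384,328.05
Profit = MXN 1,384,328.05 − MXN 1,363,000.00

Profit: MXN 21,328.05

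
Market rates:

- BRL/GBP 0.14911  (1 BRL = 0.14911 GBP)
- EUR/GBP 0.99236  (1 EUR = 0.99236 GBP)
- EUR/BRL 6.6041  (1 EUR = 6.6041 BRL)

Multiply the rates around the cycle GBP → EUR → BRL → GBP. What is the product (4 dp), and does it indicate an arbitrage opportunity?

Around GBP → EUR → BRL → GBP: 1 ÷ 0.99236 × 6.6041 × 0.14911 = 0.992319
Product < 1; profitable direction is GBP → BRL → EUR → GBP.

0.9923 (arbitrage exists)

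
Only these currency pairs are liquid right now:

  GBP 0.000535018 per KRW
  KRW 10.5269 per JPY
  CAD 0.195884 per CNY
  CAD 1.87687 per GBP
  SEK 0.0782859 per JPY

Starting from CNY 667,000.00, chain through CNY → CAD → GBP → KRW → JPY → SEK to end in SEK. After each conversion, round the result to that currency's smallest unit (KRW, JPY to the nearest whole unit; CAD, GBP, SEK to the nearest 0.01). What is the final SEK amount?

SEK 967,620.93

CNY 667,000.00 × 0.195884 = CAD 130,654.63
CAD 130,654.63 ÷ 1.87687 = GBP 69,613.04
GBP 69,613.04 ÷ 0.000535018 = KRW 130,113,454
KRW 130,113,454 ÷ 10.5269 = JPY 12,360,092
JPY 12,360,092 × 0.0782859 = SEK 967,620.93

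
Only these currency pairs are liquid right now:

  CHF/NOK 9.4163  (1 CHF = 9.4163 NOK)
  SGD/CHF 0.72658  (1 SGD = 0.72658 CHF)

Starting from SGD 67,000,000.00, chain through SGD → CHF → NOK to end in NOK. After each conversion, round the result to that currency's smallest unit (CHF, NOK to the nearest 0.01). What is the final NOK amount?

SGD 67,000,000.00 × 0.72658 = CHF 48,680,860.00
CHF 48,680,860.00 × 9.4163 = NOK 458,393,582.02

NOK 458,393,582.02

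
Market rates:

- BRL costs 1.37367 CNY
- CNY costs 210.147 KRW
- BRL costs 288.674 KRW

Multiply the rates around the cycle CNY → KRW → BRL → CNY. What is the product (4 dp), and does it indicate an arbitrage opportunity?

1.0000 (no arbitrage)

Around CNY → KRW → BRL → CNY: 1 × 210.147 ÷ 288.674 × 1.37367 = 0.999995
Product ≈ 1 (deviation 0.000%, within rounding noise).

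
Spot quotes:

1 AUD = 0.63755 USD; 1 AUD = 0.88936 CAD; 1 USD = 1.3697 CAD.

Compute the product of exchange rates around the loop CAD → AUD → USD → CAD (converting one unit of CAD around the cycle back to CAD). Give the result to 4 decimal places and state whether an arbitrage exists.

0.9819 (arbitrage exists)

Around CAD → AUD → USD → CAD: 1 ÷ 0.88936 × 0.63755 × 1.3697 = 0.981888
Product < 1; profitable direction is CAD → USD → AUD → CAD.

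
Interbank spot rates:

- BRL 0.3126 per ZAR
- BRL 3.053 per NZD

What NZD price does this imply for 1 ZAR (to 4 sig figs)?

1 ZAR × 0.3126 = 0.3126 BRL
0.3126 BRL ÷ 3.053 = 0.102391 NZD

ZAR/NZD = 0.1024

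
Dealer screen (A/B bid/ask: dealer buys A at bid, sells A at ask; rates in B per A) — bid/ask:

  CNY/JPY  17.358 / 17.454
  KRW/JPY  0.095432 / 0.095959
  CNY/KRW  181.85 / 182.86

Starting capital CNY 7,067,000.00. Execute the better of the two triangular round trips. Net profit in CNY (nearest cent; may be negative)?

Net result: CNY -40,364.09 (no profitable arbitrage after spreads)

Best loop CNY → KRW → JPY → CNY:
CNY 7,067,000.00 × 181.85 (sell CNY at bid) = KRW 1,285,133,950
KRW 1,285,133,950 × 0.095432 (sell KRW at bid) = JPY 122,642,903
JPY 122,642,903 ÷ 17.454 (buy CNY at ask) = CNY 7,026,635.91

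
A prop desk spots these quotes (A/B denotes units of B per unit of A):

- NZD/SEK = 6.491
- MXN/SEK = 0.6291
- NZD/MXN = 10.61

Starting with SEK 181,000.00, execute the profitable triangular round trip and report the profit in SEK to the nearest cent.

Profit: SEK 5,123.85

Profitable loop is SEK → NZD → MXN → SEK:
SEK 181,000.00 ÷ 6.491 = NZD 27,884.76
NZD 27,884.76 × 10.61 = MXN 295,857.34
MXN 295,857.34 × 0.6291 = SEK 186,123.85
Profit = SEK 186,123.85 − SEK 181,000.00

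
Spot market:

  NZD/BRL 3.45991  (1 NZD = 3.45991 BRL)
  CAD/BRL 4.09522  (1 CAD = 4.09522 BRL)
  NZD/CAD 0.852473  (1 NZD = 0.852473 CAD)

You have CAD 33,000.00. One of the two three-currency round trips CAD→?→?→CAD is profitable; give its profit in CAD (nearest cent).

Profit: CAD 297.15

Profitable loop is CAD → BRL → NZD → CAD:
CAD 33,000.00 × 4.09522 = BRL 135,142.26
BRL 135,142.26 ÷ 3.45991 = NZD 39,059.47
NZD 39,059.47 × 0.852473 = CAD 33,297.15
Profit = CAD 33,297.15 − CAD 33,000.00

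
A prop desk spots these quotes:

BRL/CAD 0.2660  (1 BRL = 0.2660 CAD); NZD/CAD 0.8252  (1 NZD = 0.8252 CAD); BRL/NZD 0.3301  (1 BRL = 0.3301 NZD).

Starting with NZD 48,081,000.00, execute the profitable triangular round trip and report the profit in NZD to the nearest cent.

Profitable loop is NZD → CAD → BRL → NZD:
NZD 48,081,000.00 × 0.8252 = CAD 39,676,441.20
CAD 39,676,441.20 ÷ 0.2660 = BRL 149,159,553.38
BRL 149,159,553.38 × 0.3301 = NZD 49,237,568.57
Profit = NZD 49,237,568.57 − NZD 48,081,000.00

Profit: NZD 1,156,568.57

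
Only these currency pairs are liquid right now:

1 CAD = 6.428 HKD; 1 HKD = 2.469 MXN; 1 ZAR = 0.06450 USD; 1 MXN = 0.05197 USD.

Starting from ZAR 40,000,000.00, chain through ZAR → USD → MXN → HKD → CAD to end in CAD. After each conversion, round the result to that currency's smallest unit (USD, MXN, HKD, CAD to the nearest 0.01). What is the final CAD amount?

CAD 3,128,023.67

ZAR 40,000,000.00 × 0.06450 = USD 2,580,000.00
USD 2,580,000.00 ÷ 0.05197 = MXN 49,644,025.40
MXN 49,644,025.40 ÷ 2.469 = HKD 20,106,936.17
HKD 20,106,936.17 ÷ 6.428 = CAD 3,128,023.67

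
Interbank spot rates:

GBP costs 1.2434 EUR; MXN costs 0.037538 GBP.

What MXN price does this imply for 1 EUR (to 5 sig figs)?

EUR/MXN = 21.425

1 EUR ÷ 1.2434 = 0.804246 GBP
0.804246 GBP ÷ 0.037538 = 21.4249 MXN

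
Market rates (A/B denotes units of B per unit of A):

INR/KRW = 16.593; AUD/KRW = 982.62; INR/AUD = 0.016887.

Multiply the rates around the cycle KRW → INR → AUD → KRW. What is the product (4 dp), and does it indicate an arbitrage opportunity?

Around KRW → INR → AUD → KRW: 1 ÷ 16.593 × 0.016887 × 982.62 = 1.000030
Product ≈ 1 (deviation 0.003%, within rounding noise).

1.0000 (no arbitrage)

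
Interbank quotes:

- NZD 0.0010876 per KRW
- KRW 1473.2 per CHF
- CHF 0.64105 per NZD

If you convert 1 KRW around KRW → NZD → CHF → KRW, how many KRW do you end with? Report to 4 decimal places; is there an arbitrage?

Around KRW → NZD → CHF → KRW: 1 × 0.0010876 × 0.64105 × 1473.2 = 1.027124
Product > 1; profitable direction is KRW → NZD → CHF → KRW.

1.0271 (arbitrage exists)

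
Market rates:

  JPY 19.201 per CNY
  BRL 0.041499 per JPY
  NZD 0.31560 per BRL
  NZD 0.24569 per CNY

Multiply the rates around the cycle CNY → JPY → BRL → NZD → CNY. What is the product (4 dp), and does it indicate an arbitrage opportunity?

Around CNY → JPY → BRL → NZD → CNY: 1 × 19.201 × 0.041499 × 0.31560 ÷ 0.24569 = 1.023555
Product > 1; profitable direction is CNY → JPY → BRL → NZD → CNY.

1.0236 (arbitrage exists)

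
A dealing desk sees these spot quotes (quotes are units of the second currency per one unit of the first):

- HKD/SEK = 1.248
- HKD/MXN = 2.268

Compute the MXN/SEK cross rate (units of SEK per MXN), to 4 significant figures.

MXN/SEK = 0.5503

1 MXN ÷ 2.268 = 0.440917 HKD
0.440917 HKD × 1.248 = 0.550265 SEK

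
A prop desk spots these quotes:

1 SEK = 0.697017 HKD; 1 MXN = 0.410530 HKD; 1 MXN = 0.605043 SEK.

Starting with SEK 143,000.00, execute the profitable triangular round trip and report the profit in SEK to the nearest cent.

Profitable loop is SEK → HKD → MXN → SEK:
SEK 143,000.00 × 0.697017 = HKD 99,673.43
HKD 99,673.43 ÷ 0.410530 = MXN 242,792.08
MXN 242,792.08 × 0.605043 = SEK 146,899.65
Profit = SEK 146,899.65 − SEK 143,000.00

Profit: SEK 3,899.65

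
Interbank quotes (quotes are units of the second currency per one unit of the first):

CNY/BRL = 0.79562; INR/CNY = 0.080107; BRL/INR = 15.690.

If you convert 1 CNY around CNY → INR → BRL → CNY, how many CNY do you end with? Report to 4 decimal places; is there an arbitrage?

1.0000 (no arbitrage)

Around CNY → INR → BRL → CNY: 1 ÷ 0.080107 ÷ 15.690 ÷ 0.79562 = 1.000002
Product ≈ 1 (deviation 0.000%, within rounding noise).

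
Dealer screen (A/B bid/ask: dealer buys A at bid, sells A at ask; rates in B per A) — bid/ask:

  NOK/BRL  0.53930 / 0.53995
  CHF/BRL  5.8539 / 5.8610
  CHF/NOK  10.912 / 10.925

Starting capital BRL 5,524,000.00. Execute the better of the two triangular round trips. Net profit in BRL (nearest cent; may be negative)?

Best loop BRL → CHF → NOK → BRL:
BRL 5,524,000.00 ÷ 5.8610 (buy CHF at ask) = CHF 942,501.28
CHF 942,501.28 × 10.912 (sell CHF at bid) = NOK 10,284,573.96
NOK 10,284,573.96 × 0.53930 (sell NOK at bid) = BRL 5,546,470.74

Net profit: BRL 22,470.74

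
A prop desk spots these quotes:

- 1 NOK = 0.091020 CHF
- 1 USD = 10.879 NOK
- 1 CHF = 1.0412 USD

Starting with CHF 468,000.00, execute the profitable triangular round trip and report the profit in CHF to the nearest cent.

Profit: CHF 14,509.45

Profitable loop is CHF → USD → NOK → CHF:
CHF 468,000.00 × 1.0412 = USD 487,281.60
USD 487,281.60 × 10.879 = NOK 5,301,136.53
NOK 5,301,136.53 × 0.091020 = CHF 482,509.45
Profit = CHF 482,509.45 − CHF 468,000.00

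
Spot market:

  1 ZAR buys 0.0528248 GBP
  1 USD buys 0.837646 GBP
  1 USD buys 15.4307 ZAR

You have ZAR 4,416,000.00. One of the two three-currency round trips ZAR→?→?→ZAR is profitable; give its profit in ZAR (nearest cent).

Profitable loop is ZAR → USD → GBP → ZAR:
ZAR 4,416,000.00 ÷ 15.4307 = USD 286,182.74
USD 286,182.74 × 0.837646 = GBP 239,719.83
GBP 239,719.83 ÷ 0.0528248 = ZAR 4,538,016.75
Profit = ZAR 4,538,016.75 − ZAR 4,416,000.00

Profit: ZAR 122,016.75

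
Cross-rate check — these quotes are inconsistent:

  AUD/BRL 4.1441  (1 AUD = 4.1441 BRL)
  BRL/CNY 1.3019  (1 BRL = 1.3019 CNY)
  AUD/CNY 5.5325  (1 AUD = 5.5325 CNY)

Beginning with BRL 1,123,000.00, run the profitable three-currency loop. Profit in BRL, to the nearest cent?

Profit: BRL 28,577.91

Profitable loop is BRL → AUD → CNY → BRL:
BRL 1,123,000.00 ÷ 4.1441 = AUD 270,987.67
AUD 270,987.67 × 5.5325 = CNY 1,499,239.28
CNY 1,499,239.28 ÷ 1.3019 = BRL 1,151,577.91
Profit = BRL 1,151,577.91 − BRL 1,123,000.00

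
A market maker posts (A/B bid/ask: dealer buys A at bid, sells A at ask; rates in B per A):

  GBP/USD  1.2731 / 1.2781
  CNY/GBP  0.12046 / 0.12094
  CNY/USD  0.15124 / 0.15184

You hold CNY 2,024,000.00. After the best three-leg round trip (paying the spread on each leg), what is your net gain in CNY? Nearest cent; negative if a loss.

Best loop CNY → GBP → USD → CNY:
CNY 2,024,000.00 × 0.12046 (sell CNY at bid) = GBP 243,811.04
GBP 243,811.04 × 1.2731 (sell GBP at bid) = USD 310,395.84
USD 310,395.84 ÷ 0.15184 (buy CNY at ask) = CNY 2,044,229.68

Net profit: CNY 20,229.68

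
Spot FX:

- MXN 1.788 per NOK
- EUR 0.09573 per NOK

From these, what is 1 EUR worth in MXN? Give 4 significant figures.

1 EUR ÷ 0.09573 = 10.446 NOK
10.446 NOK × 1.788 = 18.6775 MXN

EUR/MXN = 18.68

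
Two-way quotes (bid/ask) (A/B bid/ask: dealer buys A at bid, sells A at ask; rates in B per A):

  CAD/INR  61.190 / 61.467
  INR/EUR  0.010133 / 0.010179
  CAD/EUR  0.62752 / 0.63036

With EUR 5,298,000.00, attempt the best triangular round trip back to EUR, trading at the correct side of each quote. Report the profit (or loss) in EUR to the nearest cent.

Net profit: EUR 15,643.27

Best loop EUR → INR → CAD → EUR:
EUR 5,298,000.00 ÷ 0.010179 (buy INR at ask) = INR 520,483,348.07
INR 520,483,348.07 ÷ 61.467 (buy CAD at ask) = CAD 8,467,687.51
CAD 8,467,687.51 × 0.62752 (sell CAD at bid) = EUR 5,313,643.27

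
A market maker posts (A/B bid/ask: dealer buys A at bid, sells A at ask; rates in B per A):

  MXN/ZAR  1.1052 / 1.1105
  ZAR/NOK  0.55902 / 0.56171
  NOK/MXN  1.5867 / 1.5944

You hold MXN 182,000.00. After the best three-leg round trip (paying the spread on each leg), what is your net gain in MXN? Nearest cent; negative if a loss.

Best loop MXN → NOK → ZAR → MXN:
MXN 182,000.00 ÷ 1.5944 (buy NOK at ask) = NOK 114,149.52
NOK 114,149.52 ÷ 0.56171 (buy ZAR at ask) = ZAR 203,217.89
ZAR 203,217.89 ÷ 1.1105 (buy MXN at ask) = MXN 182,996.75

Net profit: MXN 996.75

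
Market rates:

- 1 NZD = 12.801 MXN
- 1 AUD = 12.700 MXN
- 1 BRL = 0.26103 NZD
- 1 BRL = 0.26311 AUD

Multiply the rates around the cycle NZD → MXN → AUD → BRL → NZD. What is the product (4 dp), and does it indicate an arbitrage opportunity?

Around NZD → MXN → AUD → BRL → NZD: 1 × 12.801 ÷ 12.700 ÷ 0.26311 × 0.26103 = 0.999984
Product ≈ 1 (deviation 0.002%, within rounding noise).

1.0000 (no arbitrage)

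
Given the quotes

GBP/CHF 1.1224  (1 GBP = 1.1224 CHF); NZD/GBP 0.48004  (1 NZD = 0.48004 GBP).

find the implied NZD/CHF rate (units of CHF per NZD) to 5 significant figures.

NZD/CHF = 0.53880

1 NZD × 0.48004 = 0.48004 GBP
0.48004 GBP × 1.1224 = 0.538797 CHF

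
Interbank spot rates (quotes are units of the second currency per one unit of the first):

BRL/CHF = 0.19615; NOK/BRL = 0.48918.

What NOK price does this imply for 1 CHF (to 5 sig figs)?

CHF/NOK = 10.422

1 CHF ÷ 0.19615 = 5.09814 BRL
5.09814 BRL ÷ 0.48918 = 10.4218 NOK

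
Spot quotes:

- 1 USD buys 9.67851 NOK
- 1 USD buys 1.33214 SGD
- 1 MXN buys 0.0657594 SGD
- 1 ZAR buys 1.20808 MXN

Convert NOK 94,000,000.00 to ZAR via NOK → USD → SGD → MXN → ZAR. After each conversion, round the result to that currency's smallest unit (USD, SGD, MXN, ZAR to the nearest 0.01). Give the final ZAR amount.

ZAR 162,860,469.60

NOK 94,000,000.00 ÷ 9.67851 = USD 9,712,238.76
USD 9,712,238.76 × 1.33214 = SGD 12,938,061.74
SGD 12,938,061.74 ÷ 0.0657594 = MXN 196,748,476.11
MXN 196,748,476.11 ÷ 1.20808 = ZAR 162,860,469.60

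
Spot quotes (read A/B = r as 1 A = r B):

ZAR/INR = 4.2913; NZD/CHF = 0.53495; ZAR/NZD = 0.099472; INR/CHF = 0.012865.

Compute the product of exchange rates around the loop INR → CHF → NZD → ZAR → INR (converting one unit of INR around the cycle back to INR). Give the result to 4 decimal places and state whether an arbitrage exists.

Around INR → CHF → NZD → ZAR → INR: 1 × 0.012865 ÷ 0.53495 ÷ 0.099472 × 4.2913 = 1.037492
Product > 1; profitable direction is INR → CHF → NZD → ZAR → INR.

1.0375 (arbitrage exists)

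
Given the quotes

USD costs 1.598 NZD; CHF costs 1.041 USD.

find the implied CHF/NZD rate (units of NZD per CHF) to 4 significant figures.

1 CHF × 1.041 = 1.041 USD
1.041 USD × 1.598 = 1.66352 NZD

CHF/NZD = 1.664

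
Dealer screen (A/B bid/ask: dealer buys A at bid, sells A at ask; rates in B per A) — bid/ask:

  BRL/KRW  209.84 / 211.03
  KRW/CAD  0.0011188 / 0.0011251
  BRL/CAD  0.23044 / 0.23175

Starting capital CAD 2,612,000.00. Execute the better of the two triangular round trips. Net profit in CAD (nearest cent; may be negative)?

Net profit: CAD 34,026.35

Best loop CAD → BRL → KRW → CAD:
CAD 2,612,000.00 ÷ 0.23175 (buy BRL at ask) = BRL 11,270,765.91
BRL 11,270,765.91 × 209.84 (sell BRL at bid) = KRW 2,365,057,519
KRW 2,365,057,519 × 0.0011188 (sell KRW at bid) = CAD 2,646,026.35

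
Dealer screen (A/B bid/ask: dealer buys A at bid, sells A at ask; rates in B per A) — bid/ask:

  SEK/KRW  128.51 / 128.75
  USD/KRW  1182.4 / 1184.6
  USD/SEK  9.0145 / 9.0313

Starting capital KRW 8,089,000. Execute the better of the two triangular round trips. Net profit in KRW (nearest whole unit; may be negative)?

Net profit: KRW 136,489

Best loop KRW → SEK → USD → KRW:
KRW 8,089,000 ÷ 128.75 (buy SEK at ask) = SEK 62,827.18
SEK 62,827.18 ÷ 9.0313 (buy USD at ask) = USD 6,956.60
USD 6,956.60 × 1182.4 (sell USD at bid) = KRW 8,225,489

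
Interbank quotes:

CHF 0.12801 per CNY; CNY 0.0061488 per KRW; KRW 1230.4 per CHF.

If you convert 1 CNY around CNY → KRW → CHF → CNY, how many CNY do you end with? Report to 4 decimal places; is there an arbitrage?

1.0326 (arbitrage exists)

Around CNY → KRW → CHF → CNY: 1 ÷ 0.0061488 ÷ 1230.4 ÷ 0.12801 = 1.032570
Product > 1; profitable direction is CNY → KRW → CHF → CNY.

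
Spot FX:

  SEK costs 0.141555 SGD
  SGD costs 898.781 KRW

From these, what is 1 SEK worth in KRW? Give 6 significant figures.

SEK/KRW = 127.227

1 SEK × 0.141555 = 0.141555 SGD
0.141555 SGD × 898.781 = 127.227 KRW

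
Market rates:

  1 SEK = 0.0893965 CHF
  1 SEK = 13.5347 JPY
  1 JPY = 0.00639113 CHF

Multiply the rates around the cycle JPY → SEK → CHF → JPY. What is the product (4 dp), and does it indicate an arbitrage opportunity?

Around JPY → SEK → CHF → JPY: 1 ÷ 13.5347 × 0.0893965 ÷ 0.00639113 = 1.033461
Product > 1; profitable direction is JPY → SEK → CHF → JPY.

1.0335 (arbitrage exists)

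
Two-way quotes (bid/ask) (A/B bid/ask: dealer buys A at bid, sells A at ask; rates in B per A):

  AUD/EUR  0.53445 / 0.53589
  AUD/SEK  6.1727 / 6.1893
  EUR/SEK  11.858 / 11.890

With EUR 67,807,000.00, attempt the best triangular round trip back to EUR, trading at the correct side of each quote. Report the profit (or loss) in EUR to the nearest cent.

Net profit: EUR 1,623,696.81

Best loop EUR → SEK → AUD → EUR:
EUR 67,807,000.00 × 11.858 (sell EUR at bid) = SEK 804,055,406.00
SEK 804,055,406.00 ÷ 6.1893 (buy AUD at ask) = AUD 129,910,556.28
AUD 129,910,556.28 × 0.53445 (sell AUD at bid) = EUR 69,430,696.81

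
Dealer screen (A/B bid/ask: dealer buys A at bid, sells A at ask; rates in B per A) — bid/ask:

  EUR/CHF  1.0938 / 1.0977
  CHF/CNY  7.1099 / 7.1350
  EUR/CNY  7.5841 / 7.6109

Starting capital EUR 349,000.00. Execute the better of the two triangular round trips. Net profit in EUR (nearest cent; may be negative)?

Best loop EUR → CHF → CNY → EUR:
EUR 349,000.00 × 1.0938 (sell EUR at bid) = CHF 381,736.20
CHF 381,736.20 × 7.1099 (sell CHF at bid) = CNY 2,714,106.21
CNY 2,714,106.21 ÷ 7.6109 (buy EUR at ask) = EUR 356,607.79

Net profit: EUR 7,607.79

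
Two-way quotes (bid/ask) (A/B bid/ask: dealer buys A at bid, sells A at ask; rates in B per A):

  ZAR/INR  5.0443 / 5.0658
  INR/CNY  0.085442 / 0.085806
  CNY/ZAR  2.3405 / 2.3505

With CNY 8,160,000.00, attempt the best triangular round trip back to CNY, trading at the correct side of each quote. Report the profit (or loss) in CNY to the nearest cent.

Net profit: CNY 71,350.93

Best loop CNY → ZAR → INR → CNY:
CNY 8,160,000.00 × 2.3405 (sell CNY at bid) = ZAR 19,098,480.00
ZAR 19,098,480.00 × 5.0443 (sell ZAR at bid) = INR 96,338,462.66
INR 96,338,462.66 × 0.085442 (sell INR at bid) = CNY 8,231,350.93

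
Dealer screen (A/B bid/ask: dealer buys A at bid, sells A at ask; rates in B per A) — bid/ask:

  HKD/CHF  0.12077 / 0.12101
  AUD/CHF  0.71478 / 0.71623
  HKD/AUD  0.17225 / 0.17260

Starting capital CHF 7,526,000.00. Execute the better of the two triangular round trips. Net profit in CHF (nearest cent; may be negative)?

Net profit: CHF 131,280.84

Best loop CHF → HKD → AUD → CHF:
CHF 7,526,000.00 ÷ 0.12101 (buy HKD at ask) = HKD 62,193,207.17
HKD 62,193,207.17 × 0.17225 (sell HKD at bid) = AUD 10,712,779.94
AUD 10,712,779.94 × 0.71478 (sell AUD at bid) = CHF 7,657,280.84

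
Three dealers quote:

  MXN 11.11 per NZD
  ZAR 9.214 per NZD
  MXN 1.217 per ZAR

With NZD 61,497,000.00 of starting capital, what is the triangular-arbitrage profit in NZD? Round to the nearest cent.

Profit: NZD 572,558.66

Profitable loop is NZD → ZAR → MXN → NZD:
NZD 61,497,000.00 × 9.214 = ZAR 566,633,358.00
ZAR 566,633,358.00 × 1.217 = MXN 689,592,796.69
MXN 689,592,796.69 ÷ 11.11 = NZD 62,069,558.66
Profit = NZD 62,069,558.66 − NZD 61,497,000.00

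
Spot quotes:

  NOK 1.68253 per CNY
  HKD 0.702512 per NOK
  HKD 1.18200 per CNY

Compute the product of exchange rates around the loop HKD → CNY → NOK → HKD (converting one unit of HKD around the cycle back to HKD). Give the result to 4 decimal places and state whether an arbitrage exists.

Around HKD → CNY → NOK → HKD: 1 ÷ 1.18200 × 1.68253 × 0.702512 = 0.999998
Product ≈ 1 (deviation 0.000%, within rounding noise).

1.0000 (no arbitrage)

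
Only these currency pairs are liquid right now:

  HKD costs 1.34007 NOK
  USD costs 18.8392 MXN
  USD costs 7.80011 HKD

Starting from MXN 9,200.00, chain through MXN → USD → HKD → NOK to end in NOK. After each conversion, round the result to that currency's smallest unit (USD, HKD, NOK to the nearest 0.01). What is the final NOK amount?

MXN 9,200.00 ÷ 18.8392 = USD 488.34
USD 488.34 × 7.80011 = HKD 3,809.11
HKD 3,809.11 × 1.34007 = NOK 5,104.47

NOK 5,104.47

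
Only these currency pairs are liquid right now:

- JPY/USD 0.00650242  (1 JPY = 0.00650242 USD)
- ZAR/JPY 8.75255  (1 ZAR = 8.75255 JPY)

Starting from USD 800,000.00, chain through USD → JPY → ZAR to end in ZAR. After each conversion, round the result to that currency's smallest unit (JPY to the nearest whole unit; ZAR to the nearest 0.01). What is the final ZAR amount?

ZAR 14,056,602.70

USD 800,000.00 ÷ 0.00650242 = JPY 123,031,118
JPY 123,031,118 ÷ 8.75255 = ZAR 14,056,602.70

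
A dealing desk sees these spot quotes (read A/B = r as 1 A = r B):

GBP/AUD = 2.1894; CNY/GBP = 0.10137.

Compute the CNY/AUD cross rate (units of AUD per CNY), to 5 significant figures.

CNY/AUD = 0.22194

1 CNY × 0.10137 = 0.10137 GBP
0.10137 GBP × 2.1894 = 0.221939 AUD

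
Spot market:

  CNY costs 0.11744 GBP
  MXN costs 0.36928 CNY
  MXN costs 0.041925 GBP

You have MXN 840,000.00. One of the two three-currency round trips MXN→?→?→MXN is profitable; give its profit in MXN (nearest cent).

Profit: MXN 28,916.50

Profitable loop is MXN → CNY → GBP → MXN:
MXN 840,000.00 × 0.36928 = CNY 310,195.20
CNY 310,195.20 × 0.11744 = GBP 36,429.32
GBP 36,429.32 ÷ 0.041925 = MXN 868,916.50
Profit = MXN 868,916.50 − MXN 840,000.00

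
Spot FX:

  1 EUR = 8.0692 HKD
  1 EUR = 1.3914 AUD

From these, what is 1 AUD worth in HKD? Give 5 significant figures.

1 AUD ÷ 1.3914 = 0.718701 EUR
0.718701 EUR × 8.0692 = 5.79934 HKD

AUD/HKD = 5.7993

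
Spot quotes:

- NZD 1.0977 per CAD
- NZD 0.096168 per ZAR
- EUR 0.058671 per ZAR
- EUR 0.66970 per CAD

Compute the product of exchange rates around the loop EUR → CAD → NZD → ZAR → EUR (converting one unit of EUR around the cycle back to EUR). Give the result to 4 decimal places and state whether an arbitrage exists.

Around EUR → CAD → NZD → ZAR → EUR: 1 ÷ 0.66970 × 1.0977 ÷ 0.096168 × 0.058671 = 0.999991
Product ≈ 1 (deviation 0.001%, within rounding noise).

1.0000 (no arbitrage)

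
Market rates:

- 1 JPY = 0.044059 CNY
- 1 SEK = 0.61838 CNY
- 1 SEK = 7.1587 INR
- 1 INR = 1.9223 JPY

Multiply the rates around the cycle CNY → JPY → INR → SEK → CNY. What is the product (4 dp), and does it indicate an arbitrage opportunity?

Around CNY → JPY → INR → SEK → CNY: 1 ÷ 0.044059 ÷ 1.9223 ÷ 7.1587 × 0.61838 = 1.019919
Product > 1; profitable direction is CNY → JPY → INR → SEK → CNY.

1.0199 (arbitrage exists)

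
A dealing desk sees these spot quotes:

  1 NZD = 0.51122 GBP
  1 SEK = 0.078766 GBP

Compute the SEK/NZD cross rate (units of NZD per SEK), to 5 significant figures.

1 SEK × 0.078766 = 0.078766 GBP
0.078766 GBP ÷ 0.51122 = 0.154075 NZD

SEK/NZD = 0.15407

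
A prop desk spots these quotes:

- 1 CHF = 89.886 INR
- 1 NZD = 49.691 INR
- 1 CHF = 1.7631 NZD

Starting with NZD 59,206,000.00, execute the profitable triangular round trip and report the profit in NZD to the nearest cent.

Profitable loop is NZD → CHF → INR → NZD:
NZD 59,206,000.00 ÷ 1.7631 = CHF 33,580,625.04
CHF 33,580,625.04 × 89.886 = INR 3,018,428,061.94
INR 3,018,428,061.94 ÷ 49.691 = NZD 60,743,958.90
Profit = NZD 60,743,958.90 − NZD 59,206,000.00

Profit: NZD 1,537,958.90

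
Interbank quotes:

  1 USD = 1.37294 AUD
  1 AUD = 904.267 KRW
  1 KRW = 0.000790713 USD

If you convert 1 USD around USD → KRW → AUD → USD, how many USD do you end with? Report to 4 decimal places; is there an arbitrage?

1.0187 (arbitrage exists)

Around USD → KRW → AUD → USD: 1 ÷ 0.000790713 ÷ 904.267 ÷ 1.37294 = 1.018669
Product > 1; profitable direction is USD → KRW → AUD → USD.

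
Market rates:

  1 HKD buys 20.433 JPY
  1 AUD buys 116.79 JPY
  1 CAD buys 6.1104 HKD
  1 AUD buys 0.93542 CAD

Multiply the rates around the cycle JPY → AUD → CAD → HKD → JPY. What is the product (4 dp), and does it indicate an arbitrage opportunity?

Around JPY → AUD → CAD → HKD → JPY: 1 ÷ 116.79 × 0.93542 × 6.1104 × 20.433 = 1.000006
Product ≈ 1 (deviation 0.001%, within rounding noise).

1.0000 (no arbitrage)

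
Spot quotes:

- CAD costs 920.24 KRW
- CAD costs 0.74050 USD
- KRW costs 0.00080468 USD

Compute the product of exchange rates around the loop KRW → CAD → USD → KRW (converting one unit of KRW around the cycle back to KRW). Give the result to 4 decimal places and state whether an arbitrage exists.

1.0000 (no arbitrage)

Around KRW → CAD → USD → KRW: 1 ÷ 920.24 × 0.74050 ÷ 0.00080468 = 1.000002
Product ≈ 1 (deviation 0.000%, within rounding noise).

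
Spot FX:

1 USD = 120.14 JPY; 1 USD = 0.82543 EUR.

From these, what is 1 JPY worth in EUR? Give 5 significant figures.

JPY/EUR = 0.0068706

1 JPY ÷ 120.14 = 0.00832362 USD
0.00832362 USD × 0.82543 = 0.00687057 EUR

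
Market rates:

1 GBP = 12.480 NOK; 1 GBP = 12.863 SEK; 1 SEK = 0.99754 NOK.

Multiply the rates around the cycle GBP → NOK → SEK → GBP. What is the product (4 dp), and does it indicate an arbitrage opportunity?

0.9726 (arbitrage exists)

Around GBP → NOK → SEK → GBP: 1 × 12.480 ÷ 0.99754 ÷ 12.863 = 0.972617
Product < 1; profitable direction is GBP → SEK → NOK → GBP.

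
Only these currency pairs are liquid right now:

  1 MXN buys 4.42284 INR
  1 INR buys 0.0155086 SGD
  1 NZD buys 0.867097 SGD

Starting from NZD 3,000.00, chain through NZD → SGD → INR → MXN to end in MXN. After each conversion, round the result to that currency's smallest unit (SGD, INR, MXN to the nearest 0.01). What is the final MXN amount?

MXN 37,924.07

NZD 3,000.00 × 0.867097 = SGD 2,601.29
SGD 2,601.29 ÷ 0.0155086 = INR 167,732.10
INR 167,732.10 ÷ 4.42284 = MXN 37,924.07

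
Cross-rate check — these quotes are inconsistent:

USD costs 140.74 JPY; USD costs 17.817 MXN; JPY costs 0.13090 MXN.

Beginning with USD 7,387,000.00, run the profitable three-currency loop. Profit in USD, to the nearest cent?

Profit: USD 251,194.49

Profitable loop is USD → JPY → MXN → USD:
USD 7,387,000.00 × 140.74 = JPY 1,039,646,380
JPY 1,039,646,380 × 0.13090 = MXN 136,089,711.14
MXN 136,089,711.14 ÷ 17.817 = USD 7,638,194.49
Profit = USD 7,638,194.49 − USD 7,387,000.00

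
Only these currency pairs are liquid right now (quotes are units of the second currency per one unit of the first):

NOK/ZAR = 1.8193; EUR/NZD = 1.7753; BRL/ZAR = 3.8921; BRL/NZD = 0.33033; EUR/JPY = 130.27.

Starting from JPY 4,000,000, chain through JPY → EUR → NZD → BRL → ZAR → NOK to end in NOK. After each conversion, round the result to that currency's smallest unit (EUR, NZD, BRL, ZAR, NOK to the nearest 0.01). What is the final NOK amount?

NOK 353,036.00

JPY 4,000,000 ÷ 130.27 = EUR 30,705.46
EUR 30,705.46 × 1.7753 = NZD 54,511.40
NZD 54,511.40 ÷ 0.33033 = BRL 165,021.04
BRL 165,021.04 × 3.8921 = ZAR 642,278.39
ZAR 642,278.39 ÷ 1.8193 = NOK 353,036.00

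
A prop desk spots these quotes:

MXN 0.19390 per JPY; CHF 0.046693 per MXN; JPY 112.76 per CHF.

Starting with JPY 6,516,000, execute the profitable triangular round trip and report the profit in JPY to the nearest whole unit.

Profitable loop is JPY → MXN → CHF → JPY:
JPY 6,516,000 × 0.19390 = MXN 1,263,452.40
MXN 1,263,452.40 × 0.046693 = CHF 58,994.38
CHF 58,994.38 × 112.76 = JPY 6,652,207
Profit = JPY 6,652,207 − JPY 6,516,000

Profit: JPY 136,207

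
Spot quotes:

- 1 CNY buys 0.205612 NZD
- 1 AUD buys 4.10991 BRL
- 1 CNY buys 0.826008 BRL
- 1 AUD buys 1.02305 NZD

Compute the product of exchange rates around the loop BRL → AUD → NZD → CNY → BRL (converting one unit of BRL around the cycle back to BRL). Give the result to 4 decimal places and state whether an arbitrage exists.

Around BRL → AUD → NZD → CNY → BRL: 1 ÷ 4.10991 × 1.02305 ÷ 0.205612 × 0.826008 = 1.000001
Product ≈ 1 (deviation 0.000%, within rounding noise).

1.0000 (no arbitrage)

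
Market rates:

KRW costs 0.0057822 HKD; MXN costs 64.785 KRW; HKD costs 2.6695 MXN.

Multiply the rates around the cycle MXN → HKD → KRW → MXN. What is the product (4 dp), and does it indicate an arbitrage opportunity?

Around MXN → HKD → KRW → MXN: 1 ÷ 2.6695 ÷ 0.0057822 ÷ 64.785 = 1.000006
Product ≈ 1 (deviation 0.001%, within rounding noise).

1.0000 (no arbitrage)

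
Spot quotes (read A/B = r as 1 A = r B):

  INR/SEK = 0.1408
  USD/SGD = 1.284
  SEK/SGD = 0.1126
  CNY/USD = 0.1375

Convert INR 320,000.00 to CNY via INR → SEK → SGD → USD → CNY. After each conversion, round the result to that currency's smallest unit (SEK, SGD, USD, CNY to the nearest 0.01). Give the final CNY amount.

INR 320,000.00 × 0.1408 = SEK 45,056.00
SEK 45,056.00 × 0.1126 = SGD 5,073.31
SGD 5,073.31 ÷ 1.284 = USD 3,951.18
USD 3,951.18 ÷ 0.1375 = CNY 28,735.85

CNY 28,735.85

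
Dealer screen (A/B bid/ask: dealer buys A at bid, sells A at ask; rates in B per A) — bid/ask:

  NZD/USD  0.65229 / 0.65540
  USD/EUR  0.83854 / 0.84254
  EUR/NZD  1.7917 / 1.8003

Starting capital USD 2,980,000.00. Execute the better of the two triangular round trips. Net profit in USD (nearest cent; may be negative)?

Best loop USD → NZD → EUR → USD:
USD 2,980,000.00 ÷ 0.65540 (buy NZD at ask) = NZD 4,546,841.62
NZD 4,546,841.62 ÷ 1.8003 (buy EUR at ask) = EUR 2,525,602.19
EUR 2,525,602.19 ÷ 0.84254 (buy USD at ask) = USD 2,997,605.09

Net profit: USD 17,605.09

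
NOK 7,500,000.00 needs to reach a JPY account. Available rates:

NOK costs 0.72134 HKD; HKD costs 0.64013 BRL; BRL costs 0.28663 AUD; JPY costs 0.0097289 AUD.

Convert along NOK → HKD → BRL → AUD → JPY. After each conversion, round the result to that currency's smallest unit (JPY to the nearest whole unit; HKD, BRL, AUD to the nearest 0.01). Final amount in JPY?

JPY 102,029,877

NOK 7,500,000.00 × 0.72134 = HKD 5,410,050.00
HKD 5,410,050.00 × 0.64013 = BRL 3,463,135.31
BRL 3,463,135.31 × 0.28663 = AUD 992,638.47
AUD 992,638.47 ÷ 0.0097289 = JPY 102,029,877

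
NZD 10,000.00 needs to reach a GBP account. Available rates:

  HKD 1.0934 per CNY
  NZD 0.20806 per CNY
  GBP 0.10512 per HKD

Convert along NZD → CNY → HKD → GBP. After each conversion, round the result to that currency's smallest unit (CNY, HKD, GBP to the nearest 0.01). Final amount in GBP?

NZD 10,000.00 ÷ 0.20806 = CNY 48,063.06
CNY 48,063.06 × 1.0934 = HKD 52,552.15
HKD 52,552.15 × 0.10512 = GBP 5,524.28

GBP 5,524.28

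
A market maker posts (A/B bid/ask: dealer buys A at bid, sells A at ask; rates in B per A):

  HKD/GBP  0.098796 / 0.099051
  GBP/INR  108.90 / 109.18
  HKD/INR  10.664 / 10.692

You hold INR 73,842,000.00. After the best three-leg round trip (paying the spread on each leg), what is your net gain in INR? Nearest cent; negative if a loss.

Best loop INR → HKD → GBP → INR:
INR 73,842,000.00 ÷ 10.692 (buy HKD at ask) = HKD 6,906,285.07
HKD 6,906,285.07 × 0.098796 (sell HKD at bid) = GBP 682,313.34
GBP 682,313.34 × 108.90 (sell GBP at bid) = INR 74,303,922.73

Net profit: INR 461,922.73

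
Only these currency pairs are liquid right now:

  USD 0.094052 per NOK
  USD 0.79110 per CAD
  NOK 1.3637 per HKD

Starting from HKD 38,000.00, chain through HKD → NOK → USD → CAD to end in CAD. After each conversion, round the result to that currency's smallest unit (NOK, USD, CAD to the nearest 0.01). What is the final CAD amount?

HKD 38,000.00 × 1.3637 = NOK 51,820.60
NOK 51,820.60 × 0.094052 = USD 4,873.83
USD 4,873.83 ÷ 0.79110 = CAD 6,160.83

CAD 6,160.83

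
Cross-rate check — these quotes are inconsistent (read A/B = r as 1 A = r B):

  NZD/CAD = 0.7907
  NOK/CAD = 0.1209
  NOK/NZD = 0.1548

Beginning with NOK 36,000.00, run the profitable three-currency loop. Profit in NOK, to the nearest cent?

Profitable loop is NOK → NZD → CAD → NOK:
NOK 36,000.00 × 0.1548 = NZD 5,572.80
NZD 5,572.80 × 0.7907 = CAD 4,406.41
CAD 4,406.41 ÷ 0.1209 = NOK 36,446.76
Profit = NOK 36,446.76 − NOK 36,000.00

Profit: NOK 446.76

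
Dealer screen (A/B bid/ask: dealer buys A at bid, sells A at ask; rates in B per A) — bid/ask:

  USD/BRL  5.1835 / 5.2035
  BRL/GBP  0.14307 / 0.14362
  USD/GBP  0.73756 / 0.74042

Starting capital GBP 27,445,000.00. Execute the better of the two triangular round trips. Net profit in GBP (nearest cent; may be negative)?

Net profit: GBP 43,862.81

Best loop GBP → USD → BRL → GBP:
GBP 27,445,000.00 ÷ 0.74042 (buy USD at ask) = USD 37,066,799.92
USD 37,066,799.92 × 5.1835 (sell USD at bid) = BRL 192,135,757.41
BRL 192,135,757.41 × 0.14307 (sell BRL at bid) = GBP 27,488,862.81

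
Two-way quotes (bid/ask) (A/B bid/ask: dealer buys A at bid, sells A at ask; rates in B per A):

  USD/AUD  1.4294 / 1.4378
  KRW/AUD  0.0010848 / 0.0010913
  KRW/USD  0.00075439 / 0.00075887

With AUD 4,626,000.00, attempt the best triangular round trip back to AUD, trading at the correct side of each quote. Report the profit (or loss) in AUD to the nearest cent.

Best loop AUD → USD → KRW → AUD:
AUD 4,626,000.00 ÷ 1.4378 (buy USD at ask) = USD 3,217,415.50
USD 3,217,415.50 ÷ 0.00075887 (buy KRW at ask) = KRW 4,239,745,274
KRW 4,239,745,274 × 0.0010848 (sell KRW at bid) = AUD 4,599,275.67

Net result: AUD -26,724.33 (no profitable arbitrage after spreads)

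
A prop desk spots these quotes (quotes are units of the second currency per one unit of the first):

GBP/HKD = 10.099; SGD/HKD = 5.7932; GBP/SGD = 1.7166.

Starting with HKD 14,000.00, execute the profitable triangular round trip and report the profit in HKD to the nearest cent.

Profit: HKD 217.35

Profitable loop is HKD → SGD → GBP → HKD:
HKD 14,000.00 ÷ 5.7932 = SGD 2,416.63
SGD 2,416.63 ÷ 1.7166 = GBP 1,407.80
GBP 1,407.80 × 10.099 = HKD 14,217.35
Profit = HKD 14,217.35 − HKD 14,000.00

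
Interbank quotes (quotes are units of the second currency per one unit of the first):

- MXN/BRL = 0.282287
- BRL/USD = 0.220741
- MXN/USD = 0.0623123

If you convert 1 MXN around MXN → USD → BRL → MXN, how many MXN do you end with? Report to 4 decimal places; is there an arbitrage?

1.0000 (no arbitrage)

Around MXN → USD → BRL → MXN: 1 × 0.0623123 ÷ 0.220741 ÷ 0.282287 = 1.000000
Product ≈ 1 (deviation 0.000%, within rounding noise).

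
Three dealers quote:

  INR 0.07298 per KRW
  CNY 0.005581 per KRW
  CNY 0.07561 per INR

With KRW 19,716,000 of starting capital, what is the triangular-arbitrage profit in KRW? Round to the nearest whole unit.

Profit: KRW 225,037

Profitable loop is KRW → CNY → INR → KRW:
KRW 19,716,000 × 0.005581 = CNY 110,035.00
CNY 110,035.00 ÷ 0.07561 = INR 1,455,296.87
INR 1,455,296.87 ÷ 0.07298 = KRW 19,941,037
Profit = KRW 19,941,037 − KRW 19,716,000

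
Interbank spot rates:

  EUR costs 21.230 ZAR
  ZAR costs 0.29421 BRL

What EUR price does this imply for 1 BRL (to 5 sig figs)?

BRL/EUR = 0.16010

1 BRL ÷ 0.29421 = 3.39893 ZAR
3.39893 ZAR ÷ 21.230 = 0.1601 EUR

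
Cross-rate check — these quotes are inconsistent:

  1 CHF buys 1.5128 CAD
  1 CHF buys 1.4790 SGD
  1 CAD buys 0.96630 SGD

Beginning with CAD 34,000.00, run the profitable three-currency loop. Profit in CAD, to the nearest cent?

Profit: CAD 399.62

Profitable loop is CAD → CHF → SGD → CAD:
CAD 34,000.00 ÷ 1.5128 = CHF 22,474.88
CHF 22,474.88 × 1.4790 = SGD 33,240.35
SGD 33,240.35 ÷ 0.96630 = CAD 34,399.62
Profit = CAD 34,399.62 − CAD 34,000.00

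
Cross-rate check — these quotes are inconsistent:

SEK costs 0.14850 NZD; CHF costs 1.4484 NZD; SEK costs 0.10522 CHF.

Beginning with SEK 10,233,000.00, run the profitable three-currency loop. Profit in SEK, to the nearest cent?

Profitable loop is SEK → CHF → NZD → SEK:
SEK 10,233,000.00 × 0.10522 = CHF 1,076,716.26
CHF 1,076,716.26 × 1.4484 = NZD 1,559,515.83
NZD 1,559,515.83 ÷ 0.14850 = SEK 10,501,790.11
Profit = SEK 10,501,790.11 − SEK 10,233,000.00

Profit: SEK 268,790.11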